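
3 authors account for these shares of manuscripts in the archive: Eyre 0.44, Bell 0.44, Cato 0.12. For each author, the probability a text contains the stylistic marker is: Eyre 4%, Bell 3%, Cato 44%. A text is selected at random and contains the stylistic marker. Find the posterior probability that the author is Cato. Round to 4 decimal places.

0.6316

Prior × likelihood for each hypothesis:
  Eyre: 0.44 × 0.04 = 0.0176
  Bell: 0.44 × 0.03 = 0.0132
  Cato: 0.12 × 0.44 = 0.0528
Total = 0.0836.
P(Cato | evidence) = 0.0528 / 0.0836 ≈ 0.6316.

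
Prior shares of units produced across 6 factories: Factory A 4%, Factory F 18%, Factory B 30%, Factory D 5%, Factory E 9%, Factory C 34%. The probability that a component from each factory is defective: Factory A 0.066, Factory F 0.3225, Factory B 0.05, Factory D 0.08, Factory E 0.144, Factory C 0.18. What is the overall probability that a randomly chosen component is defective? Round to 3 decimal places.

0.154

Unnormalized posteriors (prior × likelihood):
  Factory A: 0.04 × 0.066 = 0.00264
  Factory F: 0.18 × 0.3225 = 0.05805
  Factory B: 0.3 × 0.05 = 0.015
  Factory D: 0.05 × 0.08 = 0.004
  Factory E: 0.09 × 0.144 = 0.01296
  Factory C: 0.34 × 0.18 = 0.0612
P(defective) = 0.00264 + 0.05805 + 0.015 + 0.004 + 0.01296 + 0.0612 = 0.15385 → 0.154.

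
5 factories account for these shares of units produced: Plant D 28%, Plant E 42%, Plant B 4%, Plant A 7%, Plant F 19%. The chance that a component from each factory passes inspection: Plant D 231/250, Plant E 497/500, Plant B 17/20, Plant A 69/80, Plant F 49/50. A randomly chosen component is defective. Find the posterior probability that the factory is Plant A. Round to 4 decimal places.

0.2227

Taking complements, P(defective | each) = Plant D 0.076, Plant E 0.006, Plant B 0.15, Plant A 0.1375, Plant F 0.02.
Compute prior × likelihood for every hypothesis:
  Plant D: 0.28 × 0.076 = 0.02128
  Plant E: 0.42 × 0.006 = 0.00252
  Plant B: 0.04 × 0.15 = 0.006
  Plant A: 0.07 × 0.1375 = 0.009625
  Plant F: 0.19 × 0.02 = 0.0038
Normalizing constant = 0.043225.
P(Plant A | evidence) = 0.009625 / 0.043225 ≈ 0.2227.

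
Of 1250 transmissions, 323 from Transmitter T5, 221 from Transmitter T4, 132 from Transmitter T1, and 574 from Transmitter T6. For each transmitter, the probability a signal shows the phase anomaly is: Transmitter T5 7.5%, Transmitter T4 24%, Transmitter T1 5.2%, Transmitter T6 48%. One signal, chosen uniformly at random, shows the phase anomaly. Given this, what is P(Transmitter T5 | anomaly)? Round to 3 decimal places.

Unnormalized posteriors (prior × likelihood):
  Transmitter T5: 0.2584 × 0.075 = 0.01938
  Transmitter T4: 0.1768 × 0.24 = 0.042432
  Transmitter T1: 0.1056 × 0.052 = 0.0054912
  Transmitter T6: 0.4592 × 0.48 = 0.220416
Sum = 0.2877192.
P(Transmitter T5 | evidence) = 0.01938 / 0.2877192 ≈ 0.067.

0.067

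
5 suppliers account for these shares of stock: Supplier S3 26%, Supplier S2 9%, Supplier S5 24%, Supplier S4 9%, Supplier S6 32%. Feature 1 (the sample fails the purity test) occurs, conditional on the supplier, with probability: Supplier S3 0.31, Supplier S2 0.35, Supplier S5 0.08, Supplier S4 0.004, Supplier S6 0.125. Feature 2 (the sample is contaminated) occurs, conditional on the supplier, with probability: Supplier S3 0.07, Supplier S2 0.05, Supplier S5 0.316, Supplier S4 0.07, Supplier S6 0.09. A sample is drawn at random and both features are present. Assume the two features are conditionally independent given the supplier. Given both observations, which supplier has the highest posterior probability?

Supplier S5

Unnormalized posteriors (prior × likelihood):
  Supplier S3: 0.26 × 0.31 × 0.07 = 0.005642
  Supplier S2: 0.09 × 0.35 × 0.05 = 0.001575
  Supplier S5: 0.24 × 0.08 × 0.316 = 0.0060672
  Supplier S4: 0.09 × 0.004 × 0.07 = 0.0000252
  Supplier S6: 0.32 × 0.125 × 0.09 = 0.0036
Sum = 0.0169094.
Largest term belongs to Supplier S5, so Supplier S5 is most probable.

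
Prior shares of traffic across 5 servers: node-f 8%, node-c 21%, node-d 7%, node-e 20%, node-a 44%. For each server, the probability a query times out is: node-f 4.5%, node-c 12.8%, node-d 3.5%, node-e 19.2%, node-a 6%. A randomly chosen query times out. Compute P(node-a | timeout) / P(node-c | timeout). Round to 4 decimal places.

Compute prior × likelihood for every hypothesis:
  node-f: 0.08 × 0.045 = 0.0036
  node-c: 0.21 × 0.128 = 0.02688
  node-d: 0.07 × 0.035 = 0.00245
  node-e: 0.2 × 0.192 = 0.0384
  node-a: 0.44 × 0.06 = 0.0264
Normalizing constant = 0.09773.
The ratio is 0.0264 / 0.02688 (the normalizer cancels) = 0.9821.

0.9821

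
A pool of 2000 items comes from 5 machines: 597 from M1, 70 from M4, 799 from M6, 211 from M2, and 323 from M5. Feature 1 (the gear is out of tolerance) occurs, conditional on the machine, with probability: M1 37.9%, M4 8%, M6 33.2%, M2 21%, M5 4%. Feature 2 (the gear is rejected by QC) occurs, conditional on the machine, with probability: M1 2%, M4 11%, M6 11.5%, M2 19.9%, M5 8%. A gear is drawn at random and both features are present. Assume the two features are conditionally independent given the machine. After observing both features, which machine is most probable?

M6

Prior × likelihood for each hypothesis:
  M1: 0.2985 × 0.379 × 0.02 = 0.00226263
  M4: 0.035 × 0.08 × 0.11 = 0.000308
  M6: 0.3995 × 0.332 × 0.115 = 0.01525291
  M2: 0.1055 × 0.21 × 0.199 = 0.004408845
  M5: 0.1615 × 0.04 × 0.08 = 0.0005168
Total = 0.022749185.
Largest term belongs to M6, so M6 is most probable.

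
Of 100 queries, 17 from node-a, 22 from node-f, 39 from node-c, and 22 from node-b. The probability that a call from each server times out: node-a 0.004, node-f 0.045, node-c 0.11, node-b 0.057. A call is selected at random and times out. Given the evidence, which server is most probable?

Compute prior × likelihood for every hypothesis:
  node-a: 0.17 × 0.004 = 0.00068
  node-f: 0.22 × 0.045 = 0.0099
  node-c: 0.39 × 0.11 = 0.0429
  node-b: 0.22 × 0.057 = 0.01254
Sum = 0.06602.
Largest term belongs to node-c, so node-c is most probable.

node-c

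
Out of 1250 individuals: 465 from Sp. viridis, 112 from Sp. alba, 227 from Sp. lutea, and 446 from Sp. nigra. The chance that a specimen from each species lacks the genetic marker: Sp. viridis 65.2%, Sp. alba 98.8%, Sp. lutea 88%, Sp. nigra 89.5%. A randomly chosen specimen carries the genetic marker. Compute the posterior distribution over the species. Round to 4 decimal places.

Sp. viridis 0.6821, Sp. alba 0.0057, Sp. lutea 0.1148, Sp. nigra 0.1974

Taking complements, P(marker | each) = Sp. viridis 0.348, Sp. alba 0.012, Sp. lutea 0.12, Sp. nigra 0.105.
Prior × likelihood for each hypothesis:
  Sp. viridis: 0.372 × 0.348 = 0.129456
  Sp. alba: 0.0896 × 0.012 = 0.0010752
  Sp. lutea: 0.1816 × 0.12 = 0.021792
  Sp. nigra: 0.3568 × 0.105 = 0.037464
Sum = 0.1897872.
P(Sp. viridis | marker) = 0.129456/0.1897872 ≈ 0.6821
P(Sp. alba | marker) = 0.0010752/0.1897872 ≈ 0.0057
P(Sp. lutea | marker) = 0.021792/0.1897872 ≈ 0.1148
P(Sp. nigra | marker) = 0.037464/0.1897872 ≈ 0.1974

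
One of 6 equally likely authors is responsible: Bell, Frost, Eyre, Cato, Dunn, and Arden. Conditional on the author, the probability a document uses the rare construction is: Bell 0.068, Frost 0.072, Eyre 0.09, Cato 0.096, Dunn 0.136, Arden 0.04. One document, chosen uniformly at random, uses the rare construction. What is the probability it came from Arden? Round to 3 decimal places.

Since the prior is uniform, the posterior is proportional to the likelihood:
  Bell: 0.068
  Frost: 0.072
  Eyre: 0.09
  Cato: 0.096
  Dunn: 0.136
  Arden: 0.04
Normalizing constant = 0.502.
P(Arden | evidence) = 0.04 / 0.502 ≈ 0.080.

0.080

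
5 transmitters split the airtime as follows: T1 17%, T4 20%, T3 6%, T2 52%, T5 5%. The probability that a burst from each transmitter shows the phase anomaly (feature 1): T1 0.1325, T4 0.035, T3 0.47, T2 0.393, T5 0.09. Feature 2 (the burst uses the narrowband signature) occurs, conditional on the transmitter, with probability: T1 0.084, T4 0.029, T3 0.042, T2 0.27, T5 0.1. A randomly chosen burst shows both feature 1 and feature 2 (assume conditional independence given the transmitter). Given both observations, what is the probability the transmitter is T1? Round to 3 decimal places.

Unnormalized posteriors (prior × likelihood):
  T1: 0.17 × 0.1325 × 0.084 = 0.0018921
  T4: 0.2 × 0.035 × 0.029 = 0.000203
  T3: 0.06 × 0.47 × 0.042 = 0.0011844
  T2: 0.52 × 0.393 × 0.27 = 0.0551772
  T5: 0.05 × 0.09 × 0.1 = 0.00045
Normalizing constant = 0.0589067.
P(T1 | evidence) = 0.0018921 / 0.0589067 ≈ 0.032.

0.032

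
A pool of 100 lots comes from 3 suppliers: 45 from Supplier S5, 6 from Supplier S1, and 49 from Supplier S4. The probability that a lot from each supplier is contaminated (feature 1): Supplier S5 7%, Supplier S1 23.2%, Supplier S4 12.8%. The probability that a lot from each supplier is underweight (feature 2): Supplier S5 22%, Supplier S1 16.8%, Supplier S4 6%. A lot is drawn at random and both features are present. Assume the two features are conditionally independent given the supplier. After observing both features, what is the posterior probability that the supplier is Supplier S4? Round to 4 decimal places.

0.2888

Unnormalized posteriors (prior × likelihood):
  Supplier S5: 0.45 × 0.07 × 0.22 = 0.00693
  Supplier S1: 0.06 × 0.232 × 0.168 = 0.00233856
  Supplier S4: 0.49 × 0.128 × 0.06 = 0.0037632
Sum = 0.01303176.
P(Supplier S4 | evidence) = 0.0037632 / 0.01303176 ≈ 0.2888.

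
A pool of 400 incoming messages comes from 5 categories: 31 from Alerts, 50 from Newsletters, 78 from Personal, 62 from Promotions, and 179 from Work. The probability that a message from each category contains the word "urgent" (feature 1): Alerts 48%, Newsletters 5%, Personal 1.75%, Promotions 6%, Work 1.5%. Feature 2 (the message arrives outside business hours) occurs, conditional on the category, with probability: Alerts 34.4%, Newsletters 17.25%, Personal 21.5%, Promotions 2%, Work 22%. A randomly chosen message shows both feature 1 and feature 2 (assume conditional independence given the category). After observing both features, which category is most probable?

Prior × likelihood for each hypothesis:
  Alerts: 0.0775 × 0.48 × 0.344 = 0.0127968
  Newsletters: 0.125 × 0.05 × 0.1725 = 0.001078125
  Personal: 0.195 × 0.0175 × 0.215 = 0.0007336875
  Promotions: 0.155 × 0.06 × 0.02 = 0.000186
  Work: 0.4475 × 0.015 × 0.22 = 0.00147675
Normalizing constant = 0.0162713625.
Largest term belongs to Alerts, so Alerts is most probable.

Alerts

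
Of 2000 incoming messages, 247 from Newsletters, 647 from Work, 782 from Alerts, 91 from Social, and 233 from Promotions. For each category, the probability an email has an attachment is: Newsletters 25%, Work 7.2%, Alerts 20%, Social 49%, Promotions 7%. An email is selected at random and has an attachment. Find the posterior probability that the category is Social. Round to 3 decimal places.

Compute prior × likelihood for every hypothesis:
  Newsletters: 0.1235 × 0.25 = 0.030875
  Work: 0.3235 × 0.072 = 0.023292
  Alerts: 0.391 × 0.2 = 0.0782
  Social: 0.0455 × 0.49 = 0.022295
  Promotions: 0.1165 × 0.07 = 0.008155
Normalizing constant = 0.162817.
P(Social | evidence) = 0.022295 / 0.162817 ≈ 0.137.

0.137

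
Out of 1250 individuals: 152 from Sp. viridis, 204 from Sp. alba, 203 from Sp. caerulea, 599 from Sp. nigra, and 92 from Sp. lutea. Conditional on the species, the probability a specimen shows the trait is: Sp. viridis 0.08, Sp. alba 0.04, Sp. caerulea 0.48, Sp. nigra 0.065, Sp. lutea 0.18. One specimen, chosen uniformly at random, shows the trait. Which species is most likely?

Sp. caerulea

By Bayes' rule, posterior ∝ prior × likelihood:
  Sp. viridis: 0.1216 × 0.08 = 0.009728
  Sp. alba: 0.1632 × 0.04 = 0.006528
  Sp. caerulea: 0.1624 × 0.48 = 0.077952
  Sp. nigra: 0.4792 × 0.065 = 0.031148
  Sp. lutea: 0.0736 × 0.18 = 0.013248
Total = 0.138604.
Largest term belongs to Sp. caerulea, so Sp. caerulea is most probable.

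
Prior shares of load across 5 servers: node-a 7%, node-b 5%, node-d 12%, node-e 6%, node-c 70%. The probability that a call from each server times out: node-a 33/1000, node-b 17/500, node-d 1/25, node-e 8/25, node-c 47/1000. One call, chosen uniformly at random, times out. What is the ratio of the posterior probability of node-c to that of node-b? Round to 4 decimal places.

Prior × likelihood for each hypothesis:
  node-a: 0.07 × 0.033 = 0.00231
  node-b: 0.05 × 0.034 = 0.0017
  node-d: 0.12 × 0.04 = 0.0048
  node-e: 0.06 × 0.32 = 0.0192
  node-c: 0.7 × 0.047 = 0.0329
Normalizing constant = 0.06091.
The ratio is 0.0329 / 0.0017 (the normalizer cancels) = 19.3529.

19.3529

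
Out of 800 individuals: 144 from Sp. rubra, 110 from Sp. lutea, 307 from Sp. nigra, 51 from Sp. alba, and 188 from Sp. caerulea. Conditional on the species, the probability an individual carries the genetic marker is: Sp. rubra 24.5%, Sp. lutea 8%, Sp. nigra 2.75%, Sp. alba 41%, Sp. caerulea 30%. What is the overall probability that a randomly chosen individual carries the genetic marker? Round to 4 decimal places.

0.1623

By Bayes' rule, posterior ∝ prior × likelihood:
  Sp. rubra: 0.18 × 0.245 = 0.0441
  Sp. lutea: 0.1375 × 0.08 = 0.011
  Sp. nigra: 0.38375 × 0.0275 = 0.010553125
  Sp. alba: 0.06375 × 0.41 = 0.0261375
  Sp. caerulea: 0.235 × 0.3 = 0.0705
P(marker) = 0.0441 + 0.011 + 0.010553125 + 0.0261375 + 0.0705 = 0.162290625 → 0.1623.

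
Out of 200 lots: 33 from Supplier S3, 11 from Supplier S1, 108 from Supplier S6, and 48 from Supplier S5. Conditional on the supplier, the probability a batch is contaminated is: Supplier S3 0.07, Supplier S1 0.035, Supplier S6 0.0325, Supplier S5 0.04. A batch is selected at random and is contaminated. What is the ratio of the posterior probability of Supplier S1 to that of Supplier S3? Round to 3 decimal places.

0.167

Prior × likelihood for each hypothesis:
  Supplier S3: 0.165 × 0.07 = 0.01155
  Supplier S1: 0.055 × 0.035 = 0.001925
  Supplier S6: 0.54 × 0.0325 = 0.01755
  Supplier S5: 0.24 × 0.04 = 0.0096
Sum = 0.040625.
The ratio is 0.001925 / 0.01155 (the normalizer cancels) = 0.167.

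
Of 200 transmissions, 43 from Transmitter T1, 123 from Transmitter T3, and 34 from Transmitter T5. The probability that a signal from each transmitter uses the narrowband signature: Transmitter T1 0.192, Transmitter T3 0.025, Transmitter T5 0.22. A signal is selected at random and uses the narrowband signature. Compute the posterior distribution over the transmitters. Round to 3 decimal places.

Transmitter T1 0.439, Transmitter T3 0.163, Transmitter T5 0.398

Compute prior × likelihood for every hypothesis:
  Transmitter T1: 0.215 × 0.192 = 0.04128
  Transmitter T3: 0.615 × 0.025 = 0.015375
  Transmitter T5: 0.17 × 0.22 = 0.0374
Normalizing constant = 0.094055.
P(Transmitter T1 | narrowband) = 0.04128/0.094055 ≈ 0.439
P(Transmitter T3 | narrowband) = 0.015375/0.094055 ≈ 0.163
P(Transmitter T5 | narrowband) = 0.0374/0.094055 ≈ 0.398
(Check: 0.439+0.163+0.398 = 1.000.)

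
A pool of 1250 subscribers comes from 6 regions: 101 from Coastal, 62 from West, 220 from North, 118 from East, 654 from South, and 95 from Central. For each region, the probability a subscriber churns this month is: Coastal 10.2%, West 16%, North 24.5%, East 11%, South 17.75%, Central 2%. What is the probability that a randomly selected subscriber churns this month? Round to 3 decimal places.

0.164

By Bayes' rule, posterior ∝ prior × likelihood:
  Coastal: 0.0808 × 0.102 = 0.0082416
  West: 0.0496 × 0.16 = 0.007936
  North: 0.176 × 0.245 = 0.04312
  East: 0.0944 × 0.11 = 0.010384
  South: 0.5232 × 0.1775 = 0.092868
  Central: 0.076 × 0.02 = 0.00152
P(churn) = 0.0082416 + 0.007936 + 0.04312 + 0.010384 + 0.092868 + 0.00152 = 0.1640696 → 0.164.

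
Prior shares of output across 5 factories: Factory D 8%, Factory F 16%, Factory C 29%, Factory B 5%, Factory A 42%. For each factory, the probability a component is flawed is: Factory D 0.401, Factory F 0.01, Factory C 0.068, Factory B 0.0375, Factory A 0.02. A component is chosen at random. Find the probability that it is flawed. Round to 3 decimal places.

By Bayes' rule, posterior ∝ prior × likelihood:
  Factory D: 0.08 × 0.401 = 0.03208
  Factory F: 0.16 × 0.01 = 0.0016
  Factory C: 0.29 × 0.068 = 0.01972
  Factory B: 0.05 × 0.0375 = 0.001875
  Factory A: 0.42 × 0.02 = 0.0084
P(flawed) = 0.03208 + 0.0016 + 0.01972 + 0.001875 + 0.0084 = 0.063675 → 0.064.

0.064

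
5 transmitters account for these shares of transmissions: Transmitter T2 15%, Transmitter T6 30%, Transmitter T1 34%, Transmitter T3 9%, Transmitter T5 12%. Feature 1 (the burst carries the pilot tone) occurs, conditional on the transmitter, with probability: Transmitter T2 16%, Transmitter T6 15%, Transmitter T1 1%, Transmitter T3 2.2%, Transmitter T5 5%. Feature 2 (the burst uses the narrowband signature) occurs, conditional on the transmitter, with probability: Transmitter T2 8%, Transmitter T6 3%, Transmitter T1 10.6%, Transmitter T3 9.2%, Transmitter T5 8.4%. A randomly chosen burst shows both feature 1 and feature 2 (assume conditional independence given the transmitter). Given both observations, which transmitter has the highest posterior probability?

By Bayes' rule, posterior ∝ prior × likelihood:
  Transmitter T2: 0.15 × 0.16 × 0.08 = 0.00192
  Transmitter T6: 0.3 × 0.15 × 0.03 = 0.00135
  Transmitter T1: 0.34 × 0.01 × 0.106 = 0.0003604
  Transmitter T3: 0.09 × 0.022 × 0.092 = 0.00018216
  Transmitter T5: 0.12 × 0.05 × 0.084 = 0.000504
Total = 0.00431656.
Largest term belongs to Transmitter T2, so Transmitter T2 is most probable.

Transmitter T2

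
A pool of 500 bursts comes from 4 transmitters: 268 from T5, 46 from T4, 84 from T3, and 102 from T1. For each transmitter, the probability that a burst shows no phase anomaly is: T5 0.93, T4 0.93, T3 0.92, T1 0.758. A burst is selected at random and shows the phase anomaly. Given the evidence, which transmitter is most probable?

T1

Taking complements, P(anomaly | each) = T5 0.07, T4 0.07, T3 0.08, T1 0.242.
Prior × likelihood for each hypothesis:
  T5: 0.536 × 0.07 = 0.03752
  T4: 0.092 × 0.07 = 0.00644
  T3: 0.168 × 0.08 = 0.01344
  T1: 0.204 × 0.242 = 0.049368
Total = 0.106768.
Largest term belongs to T1, so T1 is most probable.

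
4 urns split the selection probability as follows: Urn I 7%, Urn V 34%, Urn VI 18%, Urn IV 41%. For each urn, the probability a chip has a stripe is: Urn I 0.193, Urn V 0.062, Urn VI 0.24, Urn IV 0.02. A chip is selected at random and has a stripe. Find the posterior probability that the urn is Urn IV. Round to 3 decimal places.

By Bayes' rule, posterior ∝ prior × likelihood:
  Urn I: 0.07 × 0.193 = 0.01351
  Urn V: 0.34 × 0.062 = 0.02108
  Urn VI: 0.18 × 0.24 = 0.0432
  Urn IV: 0.41 × 0.02 = 0.0082
Total = 0.08599.
P(Urn IV | evidence) = 0.0082 / 0.08599 ≈ 0.095.

0.095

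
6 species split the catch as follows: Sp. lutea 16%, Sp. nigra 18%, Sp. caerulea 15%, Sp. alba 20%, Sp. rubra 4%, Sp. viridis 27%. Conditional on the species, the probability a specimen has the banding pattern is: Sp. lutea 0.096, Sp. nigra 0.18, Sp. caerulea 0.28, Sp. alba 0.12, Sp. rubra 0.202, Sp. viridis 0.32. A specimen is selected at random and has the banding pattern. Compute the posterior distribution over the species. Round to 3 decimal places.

Sp. lutea 0.074, Sp. nigra 0.156, Sp. caerulea 0.202, Sp. alba 0.115, Sp. rubra 0.039, Sp. viridis 0.415

By Bayes' rule, posterior ∝ prior × likelihood:
  Sp. lutea: 0.16 × 0.096 = 0.01536
  Sp. nigra: 0.18 × 0.18 = 0.0324
  Sp. caerulea: 0.15 × 0.28 = 0.042
  Sp. alba: 0.2 × 0.12 = 0.024
  Sp. rubra: 0.04 × 0.202 = 0.00808
  Sp. viridis: 0.27 × 0.32 = 0.0864
Sum = 0.20824.
P(Sp. lutea | banded) = 0.01536/0.20824 ≈ 0.074
P(Sp. nigra | banded) = 0.0324/0.20824 ≈ 0.156
P(Sp. caerulea | banded) = 0.042/0.20824 ≈ 0.202
P(Sp. alba | banded) = 0.024/0.20824 ≈ 0.115
P(Sp. rubra | banded) = 0.00808/0.20824 ≈ 0.039
P(Sp. viridis | banded) = 0.0864/0.20824 ≈ 0.415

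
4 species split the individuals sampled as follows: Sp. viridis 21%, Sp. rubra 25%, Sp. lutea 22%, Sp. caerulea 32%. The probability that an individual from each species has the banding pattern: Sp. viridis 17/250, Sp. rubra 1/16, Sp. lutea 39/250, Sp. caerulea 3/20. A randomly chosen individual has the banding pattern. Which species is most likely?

By Bayes' rule, posterior ∝ prior × likelihood:
  Sp. viridis: 0.21 × 0.068 = 0.01428
  Sp. rubra: 0.25 × 0.0625 = 0.015625
  Sp. lutea: 0.22 × 0.156 = 0.03432
  Sp. caerulea: 0.32 × 0.15 = 0.048
Total = 0.112225.
Largest term belongs to Sp. caerulea, so Sp. caerulea is most probable.

Sp. caerulea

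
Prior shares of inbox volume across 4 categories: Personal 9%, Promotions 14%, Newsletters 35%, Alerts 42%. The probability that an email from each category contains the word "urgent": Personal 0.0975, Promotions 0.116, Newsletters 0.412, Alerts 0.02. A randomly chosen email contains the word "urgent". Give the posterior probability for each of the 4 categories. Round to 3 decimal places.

By Bayes' rule, posterior ∝ prior × likelihood:
  Personal: 0.09 × 0.0975 = 0.008775
  Promotions: 0.14 × 0.116 = 0.01624
  Newsletters: 0.35 × 0.412 = 0.1442
  Alerts: 0.42 × 0.02 = 0.0084
Normalizing constant = 0.177615.
P(Personal | urgent-flag) = 0.008775/0.177615 ≈ 0.049
P(Promotions | urgent-flag) = 0.01624/0.177615 ≈ 0.091
P(Newsletters | urgent-flag) = 0.1442/0.177615 ≈ 0.812
P(Alerts | urgent-flag) = 0.0084/0.177615 ≈ 0.047
(Check: 0.049+0.091+0.812+0.047 = 0.999.)

Personal 0.049, Promotions 0.091, Newsletters 0.812, Alerts 0.047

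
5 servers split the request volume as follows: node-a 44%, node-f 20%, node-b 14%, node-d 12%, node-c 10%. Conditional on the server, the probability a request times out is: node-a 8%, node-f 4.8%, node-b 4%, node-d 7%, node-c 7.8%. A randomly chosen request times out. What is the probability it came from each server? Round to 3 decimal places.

node-a 0.529, node-f 0.144, node-b 0.084, node-d 0.126, node-c 0.117

Compute prior × likelihood for every hypothesis:
  node-a: 0.44 × 0.08 = 0.0352
  node-f: 0.2 × 0.048 = 0.0096
  node-b: 0.14 × 0.04 = 0.0056
  node-d: 0.12 × 0.07 = 0.0084
  node-c: 0.1 × 0.078 = 0.0078
Total = 0.0666.
P(node-a | timeout) = 0.0352/0.0666 ≈ 0.529
P(node-f | timeout) = 0.0096/0.0666 ≈ 0.144
P(node-b | timeout) = 0.0056/0.0666 ≈ 0.084
P(node-d | timeout) = 0.0084/0.0666 ≈ 0.126
P(node-c | timeout) = 0.0078/0.0666 ≈ 0.117
(Check: 0.529+0.144+0.084+0.126+0.117 = 1.000.)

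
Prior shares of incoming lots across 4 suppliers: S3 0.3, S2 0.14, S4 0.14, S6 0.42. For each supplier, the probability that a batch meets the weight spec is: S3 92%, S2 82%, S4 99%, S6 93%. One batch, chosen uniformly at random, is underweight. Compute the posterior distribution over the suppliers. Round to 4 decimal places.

S3 0.3000, S2 0.3150, S4 0.0175, S6 0.3675

Taking complements, P(underweight | each) = S3 0.08, S2 0.18, S4 0.01, S6 0.07.
Compute prior × likelihood for every hypothesis:
  S3: 0.3 × 0.08 = 0.024
  S2: 0.14 × 0.18 = 0.0252
  S4: 0.14 × 0.01 = 0.0014
  S6: 0.42 × 0.07 = 0.0294
Normalizing constant = 0.08.
P(S3 | underweight) = 0.024/0.08 ≈ 0.3000
P(S2 | underweight) = 0.0252/0.08 ≈ 0.3150
P(S4 | underweight) = 0.0014/0.08 ≈ 0.0175
P(S6 | underweight) = 0.0294/0.08 ≈ 0.3675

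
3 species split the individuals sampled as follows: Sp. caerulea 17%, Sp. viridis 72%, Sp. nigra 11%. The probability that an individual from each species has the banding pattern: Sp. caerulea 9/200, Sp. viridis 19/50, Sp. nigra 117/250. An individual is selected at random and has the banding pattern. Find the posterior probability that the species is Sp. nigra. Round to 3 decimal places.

Compute prior × likelihood for every hypothesis:
  Sp. caerulea: 0.17 × 0.045 = 0.00765
  Sp. viridis: 0.72 × 0.38 = 0.2736
  Sp. nigra: 0.11 × 0.468 = 0.05148
Total = 0.33273.
P(Sp. nigra | evidence) = 0.05148 / 0.33273 ≈ 0.155.

0.155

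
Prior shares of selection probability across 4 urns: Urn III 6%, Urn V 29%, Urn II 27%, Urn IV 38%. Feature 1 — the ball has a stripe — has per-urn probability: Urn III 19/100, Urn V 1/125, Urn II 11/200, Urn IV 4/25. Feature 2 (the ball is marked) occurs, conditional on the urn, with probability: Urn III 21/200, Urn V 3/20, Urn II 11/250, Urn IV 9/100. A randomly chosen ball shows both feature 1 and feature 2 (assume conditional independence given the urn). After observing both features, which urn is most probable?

By Bayes' rule, posterior ∝ prior × likelihood:
  Urn III: 0.06 × 0.19 × 0.105 = 0.001197
  Urn V: 0.29 × 0.008 × 0.15 = 0.000348
  Urn II: 0.27 × 0.055 × 0.044 = 0.0006534
  Urn IV: 0.38 × 0.16 × 0.09 = 0.005472
Total = 0.0076704.
Largest term belongs to Urn IV, so Urn IV is most probable.

Urn IV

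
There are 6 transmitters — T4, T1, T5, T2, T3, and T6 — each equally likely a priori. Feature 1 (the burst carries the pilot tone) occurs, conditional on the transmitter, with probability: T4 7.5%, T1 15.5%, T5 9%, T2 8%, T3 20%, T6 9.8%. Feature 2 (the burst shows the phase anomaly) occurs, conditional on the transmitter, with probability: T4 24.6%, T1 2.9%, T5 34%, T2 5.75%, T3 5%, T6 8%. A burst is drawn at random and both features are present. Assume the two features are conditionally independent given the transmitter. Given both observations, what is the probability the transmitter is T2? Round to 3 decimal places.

0.061

With a uniform prior (1/6 each), posterior ∝ likelihood:
  T4: 0.075 × 0.246 = 0.01845
  T1: 0.155 × 0.029 = 0.004495
  T5: 0.09 × 0.34 = 0.0306
  T2: 0.08 × 0.0575 = 0.0046
  T3: 0.2 × 0.05 = 0.01
  T6: 0.098 × 0.08 = 0.00784
Total = 0.075985.
P(T2 | evidence) = 0.0046 / 0.075985 ≈ 0.061.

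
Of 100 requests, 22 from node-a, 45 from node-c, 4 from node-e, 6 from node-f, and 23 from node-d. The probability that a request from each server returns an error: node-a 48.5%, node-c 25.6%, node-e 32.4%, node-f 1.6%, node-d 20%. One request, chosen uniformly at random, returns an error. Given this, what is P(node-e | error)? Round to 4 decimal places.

0.0460

By Bayes' rule, posterior ∝ prior × likelihood:
  node-a: 0.22 × 0.485 = 0.1067
  node-c: 0.45 × 0.256 = 0.1152
  node-e: 0.04 × 0.324 = 0.01296
  node-f: 0.06 × 0.016 = 0.00096
  node-d: 0.23 × 0.2 = 0.046
Sum = 0.28182.
P(node-e | evidence) = 0.01296 / 0.28182 ≈ 0.0460.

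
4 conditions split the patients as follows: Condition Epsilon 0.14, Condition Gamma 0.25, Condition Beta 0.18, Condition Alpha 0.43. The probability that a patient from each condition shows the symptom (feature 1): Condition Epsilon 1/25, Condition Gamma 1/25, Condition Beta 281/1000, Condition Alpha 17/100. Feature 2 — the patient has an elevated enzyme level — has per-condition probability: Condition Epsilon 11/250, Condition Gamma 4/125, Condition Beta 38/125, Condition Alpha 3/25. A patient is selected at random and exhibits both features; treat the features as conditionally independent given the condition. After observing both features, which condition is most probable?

Condition Beta

Compute prior × likelihood for every hypothesis:
  Condition Epsilon: 0.14 × 0.04 × 0.044 = 0.0002464
  Condition Gamma: 0.25 × 0.04 × 0.032 = 0.00032
  Condition Beta: 0.18 × 0.281 × 0.304 = 0.01537632
  Condition Alpha: 0.43 × 0.17 × 0.12 = 0.008772
Total = 0.02471472.
Largest term belongs to Condition Beta, so Condition Beta is most probable.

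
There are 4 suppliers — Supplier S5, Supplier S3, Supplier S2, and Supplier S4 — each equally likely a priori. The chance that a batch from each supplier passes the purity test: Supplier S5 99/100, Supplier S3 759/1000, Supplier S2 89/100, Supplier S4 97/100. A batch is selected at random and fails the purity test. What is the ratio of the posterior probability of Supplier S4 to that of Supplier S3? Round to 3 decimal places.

Taking complements, P(off-spec | each) = Supplier S5 0.01, Supplier S3 0.241, Supplier S2 0.11, Supplier S4 0.03.
Since the prior is uniform, the posterior is proportional to the likelihood:
  Supplier S5: 0.01
  Supplier S3: 0.241
  Supplier S2: 0.11
  Supplier S4: 0.03
Sum = 0.391.
The ratio is 0.03 / 0.241 (the normalizer cancels) = 0.124.

0.124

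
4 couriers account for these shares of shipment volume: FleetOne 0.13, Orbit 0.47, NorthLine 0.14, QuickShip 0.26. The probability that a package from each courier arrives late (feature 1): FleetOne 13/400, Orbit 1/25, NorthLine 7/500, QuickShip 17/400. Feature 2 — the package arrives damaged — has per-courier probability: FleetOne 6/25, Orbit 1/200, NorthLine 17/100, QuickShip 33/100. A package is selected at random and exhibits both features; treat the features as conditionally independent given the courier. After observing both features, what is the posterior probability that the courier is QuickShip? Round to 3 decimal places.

Prior × likelihood for each hypothesis:
  FleetOne: 0.13 × 0.0325 × 0.24 = 0.001014
  Orbit: 0.47 × 0.04 × 0.005 = 0.000094
  NorthLine: 0.14 × 0.014 × 0.17 = 0.0003332
  QuickShip: 0.26 × 0.0425 × 0.33 = 0.0036465
Total = 0.0050877.
P(QuickShip | evidence) = 0.0036465 / 0.0050877 ≈ 0.717.

0.717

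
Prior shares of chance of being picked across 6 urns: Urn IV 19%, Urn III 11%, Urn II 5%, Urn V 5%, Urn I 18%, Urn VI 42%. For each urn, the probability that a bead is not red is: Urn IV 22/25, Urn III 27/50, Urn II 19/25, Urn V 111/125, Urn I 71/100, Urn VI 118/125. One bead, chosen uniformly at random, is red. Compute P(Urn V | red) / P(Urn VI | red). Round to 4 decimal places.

0.2381

Taking complements, P(red | each) = Urn IV 0.12, Urn III 0.46, Urn II 0.24, Urn V 0.112, Urn I 0.29, Urn VI 0.056.
Compute prior × likelihood for every hypothesis:
  Urn IV: 0.19 × 0.12 = 0.0228
  Urn III: 0.11 × 0.46 = 0.0506
  Urn II: 0.05 × 0.24 = 0.012
  Urn V: 0.05 × 0.112 = 0.0056
  Urn I: 0.18 × 0.29 = 0.0522
  Urn VI: 0.42 × 0.056 = 0.02352
Total = 0.16672.
The ratio is 0.0056 / 0.02352 (the normalizer cancels) = 0.2381.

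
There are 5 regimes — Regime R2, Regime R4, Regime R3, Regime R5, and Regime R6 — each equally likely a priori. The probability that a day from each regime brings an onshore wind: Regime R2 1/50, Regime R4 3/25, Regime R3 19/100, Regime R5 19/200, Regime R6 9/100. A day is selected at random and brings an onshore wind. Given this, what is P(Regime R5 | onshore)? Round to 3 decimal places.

0.184

With a uniform prior (1/5 each), posterior ∝ likelihood:
  Regime R2: 0.02
  Regime R4: 0.12
  Regime R3: 0.19
  Regime R5: 0.095
  Regime R6: 0.09
Normalizing constant = 0.515.
P(Regime R5 | evidence) = 0.095 / 0.515 ≈ 0.184.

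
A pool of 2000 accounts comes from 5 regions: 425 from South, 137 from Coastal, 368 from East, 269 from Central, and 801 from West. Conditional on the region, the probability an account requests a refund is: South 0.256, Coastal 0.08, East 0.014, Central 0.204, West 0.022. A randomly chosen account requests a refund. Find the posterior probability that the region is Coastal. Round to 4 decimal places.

Compute prior × likelihood for every hypothesis:
  South: 0.2125 × 0.256 = 0.0544
  Coastal: 0.0685 × 0.08 = 0.00548
  East: 0.184 × 0.014 = 0.002576
  Central: 0.1345 × 0.204 = 0.027438
  West: 0.4005 × 0.022 = 0.008811
Total = 0.098705.
P(Coastal | evidence) = 0.00548 / 0.098705 ≈ 0.0555.

0.0555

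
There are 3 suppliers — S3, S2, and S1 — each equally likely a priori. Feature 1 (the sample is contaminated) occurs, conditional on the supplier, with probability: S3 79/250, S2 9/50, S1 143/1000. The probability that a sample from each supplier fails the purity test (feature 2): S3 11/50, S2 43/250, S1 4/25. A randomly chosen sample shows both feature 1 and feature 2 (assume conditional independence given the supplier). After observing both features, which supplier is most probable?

S3

With a uniform prior (1/3 each), posterior ∝ likelihood:
  S3: 0.316 × 0.22 = 0.06952
  S2: 0.18 × 0.172 = 0.03096
  S1: 0.143 × 0.16 = 0.02288
Sum = 0.12336.
Largest term belongs to S3, so S3 is most probable.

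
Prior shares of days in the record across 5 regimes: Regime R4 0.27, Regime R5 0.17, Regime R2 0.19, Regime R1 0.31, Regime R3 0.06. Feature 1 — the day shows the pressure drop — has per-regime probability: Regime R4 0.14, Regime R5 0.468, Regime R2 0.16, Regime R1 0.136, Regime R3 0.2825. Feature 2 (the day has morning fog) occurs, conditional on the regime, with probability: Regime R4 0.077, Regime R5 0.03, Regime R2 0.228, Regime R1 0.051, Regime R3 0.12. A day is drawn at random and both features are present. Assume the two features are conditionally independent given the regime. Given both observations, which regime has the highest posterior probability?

Regime R2

Prior × likelihood for each hypothesis:
  Regime R4: 0.27 × 0.14 × 0.077 = 0.0029106
  Regime R5: 0.17 × 0.468 × 0.03 = 0.0023868
  Regime R2: 0.19 × 0.16 × 0.228 = 0.0069312
  Regime R1: 0.31 × 0.136 × 0.051 = 0.00215016
  Regime R3: 0.06 × 0.2825 × 0.12 = 0.002034
Total = 0.01641276.
Largest term belongs to Regime R2, so Regime R2 is most probable.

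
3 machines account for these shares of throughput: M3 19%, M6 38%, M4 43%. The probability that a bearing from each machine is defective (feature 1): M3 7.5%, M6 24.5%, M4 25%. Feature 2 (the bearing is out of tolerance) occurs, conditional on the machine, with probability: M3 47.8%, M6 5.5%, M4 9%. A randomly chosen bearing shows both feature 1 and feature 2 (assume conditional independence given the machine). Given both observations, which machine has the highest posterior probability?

M4

Unnormalized posteriors (prior × likelihood):
  M3: 0.19 × 0.075 × 0.478 = 0.0068115
  M6: 0.38 × 0.245 × 0.055 = 0.0051205
  M4: 0.43 × 0.25 × 0.09 = 0.009675
Normalizing constant = 0.021607.
Largest term belongs to M4, so M4 is most probable.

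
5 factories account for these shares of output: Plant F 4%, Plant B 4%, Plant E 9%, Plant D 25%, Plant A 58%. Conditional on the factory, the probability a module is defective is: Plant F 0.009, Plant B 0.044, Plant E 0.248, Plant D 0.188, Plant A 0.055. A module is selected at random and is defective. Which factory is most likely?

Compute prior × likelihood for every hypothesis:
  Plant F: 0.04 × 0.009 = 0.00036
  Plant B: 0.04 × 0.044 = 0.00176
  Plant E: 0.09 × 0.248 = 0.02232
  Plant D: 0.25 × 0.188 = 0.047
  Plant A: 0.58 × 0.055 = 0.0319
Total = 0.10334.
Largest term belongs to Plant D, so Plant D is most probable.

Plant D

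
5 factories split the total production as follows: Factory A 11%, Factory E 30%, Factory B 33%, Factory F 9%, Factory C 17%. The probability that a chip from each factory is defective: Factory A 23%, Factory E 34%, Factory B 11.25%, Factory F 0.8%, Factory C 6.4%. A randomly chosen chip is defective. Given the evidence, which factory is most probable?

Compute prior × likelihood for every hypothesis:
  Factory A: 0.11 × 0.23 = 0.0253
  Factory E: 0.3 × 0.34 = 0.102
  Factory B: 0.33 × 0.1125 = 0.037125
  Factory F: 0.09 × 0.008 = 0.00072
  Factory C: 0.17 × 0.064 = 0.01088
Normalizing constant = 0.176025.
Largest term belongs to Factory E, so Factory E is most probable.

Factory E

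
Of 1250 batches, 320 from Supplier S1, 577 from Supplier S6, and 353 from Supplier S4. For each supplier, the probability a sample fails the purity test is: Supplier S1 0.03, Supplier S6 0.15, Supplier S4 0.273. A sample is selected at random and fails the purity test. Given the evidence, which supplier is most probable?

Supplier S4

Prior × likelihood for each hypothesis:
  Supplier S1: 0.256 × 0.03 = 0.00768
  Supplier S6: 0.4616 × 0.15 = 0.06924
  Supplier S4: 0.2824 × 0.273 = 0.0770952
Sum = 0.1540152.
Largest term belongs to Supplier S4, so Supplier S4 is most probable.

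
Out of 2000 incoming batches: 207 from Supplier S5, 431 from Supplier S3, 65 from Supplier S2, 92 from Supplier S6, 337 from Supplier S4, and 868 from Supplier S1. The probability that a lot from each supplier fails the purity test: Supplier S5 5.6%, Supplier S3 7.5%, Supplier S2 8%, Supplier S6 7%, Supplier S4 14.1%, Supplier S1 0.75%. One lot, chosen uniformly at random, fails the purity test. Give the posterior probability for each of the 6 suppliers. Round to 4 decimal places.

Supplier S5 0.1058, Supplier S3 0.2950, Supplier S2 0.0475, Supplier S6 0.0588, Supplier S4 0.4336, Supplier S1 0.0594

Unnormalized posteriors (prior × likelihood):
  Supplier S5: 0.1035 × 0.056 = 0.005796
  Supplier S3: 0.2155 × 0.075 = 0.0161625
  Supplier S2: 0.0325 × 0.08 = 0.0026
  Supplier S6: 0.046 × 0.07 = 0.00322
  Supplier S4: 0.1685 × 0.141 = 0.0237585
  Supplier S1: 0.434 × 0.0075 = 0.003255
Sum = 0.054792.
P(Supplier S5 | off-spec) = 0.005796/0.054792 ≈ 0.1058
P(Supplier S3 | off-spec) = 0.0161625/0.054792 ≈ 0.2950
P(Supplier S2 | off-spec) = 0.0026/0.054792 ≈ 0.0475
P(Supplier S6 | off-spec) = 0.00322/0.054792 ≈ 0.0588
P(Supplier S4 | off-spec) = 0.0237585/0.054792 ≈ 0.4336
P(Supplier S1 | off-spec) = 0.003255/0.054792 ≈ 0.0594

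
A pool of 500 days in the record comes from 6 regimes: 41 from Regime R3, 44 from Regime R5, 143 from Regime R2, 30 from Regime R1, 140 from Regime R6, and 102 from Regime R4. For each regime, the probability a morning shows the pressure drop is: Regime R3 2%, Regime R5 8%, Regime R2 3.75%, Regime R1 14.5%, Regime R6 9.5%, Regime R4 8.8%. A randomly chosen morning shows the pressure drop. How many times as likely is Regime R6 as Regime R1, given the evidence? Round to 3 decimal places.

3.057

Prior × likelihood for each hypothesis:
  Regime R3: 0.082 × 0.02 = 0.00164
  Regime R5: 0.088 × 0.08 = 0.00704
  Regime R2: 0.286 × 0.0375 = 0.010725
  Regime R1: 0.06 × 0.145 = 0.0087
  Regime R6: 0.28 × 0.095 = 0.0266
  Regime R4: 0.204 × 0.088 = 0.017952
Sum = 0.072657.
The ratio is 0.0266 / 0.0087 (the normalizer cancels) = 3.057.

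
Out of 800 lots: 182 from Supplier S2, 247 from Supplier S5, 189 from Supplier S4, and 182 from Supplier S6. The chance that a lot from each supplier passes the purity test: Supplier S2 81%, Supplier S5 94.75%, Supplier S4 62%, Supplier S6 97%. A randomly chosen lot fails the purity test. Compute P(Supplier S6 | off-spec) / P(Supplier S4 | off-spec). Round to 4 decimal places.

Taking complements, P(off-spec | each) = Supplier S2 0.19, Supplier S5 0.0525, Supplier S4 0.38, Supplier S6 0.03.
Prior × likelihood for each hypothesis:
  Supplier S2: 0.2275 × 0.19 = 0.043225
  Supplier S5: 0.30875 × 0.0525 = 0.016209375
  Supplier S4: 0.23625 × 0.38 = 0.089775
  Supplier S6: 0.2275 × 0.03 = 0.006825
Total = 0.156034375.
The ratio is 0.006825 / 0.089775 (the normalizer cancels) = 0.0760.

0.0760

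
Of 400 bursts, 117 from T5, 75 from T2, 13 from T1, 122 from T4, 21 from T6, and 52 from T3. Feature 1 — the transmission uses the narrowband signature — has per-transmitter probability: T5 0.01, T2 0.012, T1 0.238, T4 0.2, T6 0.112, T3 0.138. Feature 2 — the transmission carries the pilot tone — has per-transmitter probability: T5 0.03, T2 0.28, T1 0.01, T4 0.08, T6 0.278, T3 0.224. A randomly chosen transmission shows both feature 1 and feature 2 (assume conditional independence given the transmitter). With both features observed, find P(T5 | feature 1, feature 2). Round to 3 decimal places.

Unnormalized posteriors (prior × likelihood):
  T5: 0.2925 × 0.01 × 0.03 = 0.00008775
  T2: 0.1875 × 0.012 × 0.28 = 0.00063
  T1: 0.0325 × 0.238 × 0.01 = 0.00007735
  T4: 0.305 × 0.2 × 0.08 = 0.00488
  T6: 0.0525 × 0.112 × 0.278 = 0.00163464
  T3: 0.13 × 0.138 × 0.224 = 0.00401856
Sum = 0.0113283.
P(T5 | evidence) = 0.00008775 / 0.0113283 ≈ 0.008.

0.008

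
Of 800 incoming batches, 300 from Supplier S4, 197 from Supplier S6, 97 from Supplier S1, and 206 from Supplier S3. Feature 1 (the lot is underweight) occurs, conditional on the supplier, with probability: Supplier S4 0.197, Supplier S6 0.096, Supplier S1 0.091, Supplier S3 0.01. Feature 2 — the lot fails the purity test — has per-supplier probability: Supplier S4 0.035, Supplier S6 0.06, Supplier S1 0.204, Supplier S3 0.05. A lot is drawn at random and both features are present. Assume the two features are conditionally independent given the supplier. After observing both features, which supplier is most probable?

Supplier S4

Unnormalized posteriors (prior × likelihood):
  Supplier S4: 0.375 × 0.197 × 0.035 = 0.002585625
  Supplier S6: 0.24625 × 0.096 × 0.06 = 0.0014184
  Supplier S1: 0.12125 × 0.091 × 0.204 = 0.002250885
  Supplier S3: 0.2575 × 0.01 × 0.05 = 0.00012875
Sum = 0.00638366.
Largest term belongs to Supplier S4, so Supplier S4 is most probable.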